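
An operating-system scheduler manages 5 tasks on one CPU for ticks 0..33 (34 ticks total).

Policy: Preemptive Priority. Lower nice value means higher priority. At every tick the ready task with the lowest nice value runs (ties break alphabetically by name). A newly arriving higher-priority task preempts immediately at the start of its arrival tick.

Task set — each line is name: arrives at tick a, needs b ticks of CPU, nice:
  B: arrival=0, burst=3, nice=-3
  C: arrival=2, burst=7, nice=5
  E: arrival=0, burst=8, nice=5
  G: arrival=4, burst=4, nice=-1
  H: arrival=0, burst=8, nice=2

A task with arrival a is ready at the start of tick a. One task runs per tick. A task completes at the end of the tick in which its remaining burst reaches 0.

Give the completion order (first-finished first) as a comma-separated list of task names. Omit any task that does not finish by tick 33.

completion order = B, G, H, C, E

t=0: ready={B,E,H} → run B
t=1: ready={B,E,H} → run B
t=2: ready={B,C,E,H} → run B
t=3: ready={C,E,H} → run H
t=4: ready={C,E,G,H} → run G
t=5: ready={C,E,G,H} → run G
t=6: ready={C,E,G,H} → run G
t=7: ready={C,E,G,H} → run G
t=8: ready={C,E,H} → run H
t=9: ready={C,E,H} → run H
t=10: ready={C,E,H} → run H
t=11: ready={C,E,H} → run H
t=12: ready={C,E,H} → run H
t=13: ready={C,E,H} → run H
t=14: ready={C,E,H} → run H
t=15: ready={C,E} → run C
t=16: ready={C,E} → run C
t=17: ready={C,E} → run C
t=18: ready={C,E} → run C
t=19: ready={C,E} → run C
t=20: ready={C,E} → run C
t=21: ready={C,E} → run C
t=22: ready={E} → run E
t=23: ready={E} → run E
t=24: ready={E} → run E
t=25: ready={E} → run E
t=26: ready={E} → run E
t=27: ready={E} → run E
t=28: ready={E} → run E
t=29: ready={E} → run E
t=30: (idle)
t=31: (idle)
t=32: (idle)
t=33: (idle)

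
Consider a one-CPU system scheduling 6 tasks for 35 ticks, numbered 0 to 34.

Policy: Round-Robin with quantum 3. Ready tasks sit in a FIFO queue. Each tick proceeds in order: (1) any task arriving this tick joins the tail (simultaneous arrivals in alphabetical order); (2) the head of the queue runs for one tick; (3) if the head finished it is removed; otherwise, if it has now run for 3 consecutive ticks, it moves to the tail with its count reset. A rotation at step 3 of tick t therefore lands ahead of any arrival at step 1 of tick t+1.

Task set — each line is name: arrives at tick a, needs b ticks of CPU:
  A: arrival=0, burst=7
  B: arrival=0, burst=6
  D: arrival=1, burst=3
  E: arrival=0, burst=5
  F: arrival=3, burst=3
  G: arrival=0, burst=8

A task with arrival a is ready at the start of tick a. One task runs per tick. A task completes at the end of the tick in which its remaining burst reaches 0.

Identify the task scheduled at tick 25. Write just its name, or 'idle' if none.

t=0: queue=[A,B,E,G] q_used=0 → run A
t=1: queue=[A,B,E,G,D] q_used=1 → run A
t=2: queue=[A,B,E,G,D] q_used=2 → run A
t=3: queue=[B,E,G,D,A,F] q_used=0 → run B
t=4: queue=[B,E,G,D,A,F] q_used=1 → run B
t=5: queue=[B,E,G,D,A,F] q_used=2 → run B
t=6: queue=[E,G,D,A,F,B] q_used=0 → run E
t=7: queue=[E,G,D,A,F,B] q_used=1 → run E
t=8: queue=[E,G,D,A,F,B] q_used=2 → run E
t=9: queue=[G,D,A,F,B,E] q_used=0 → run G
t=10: queue=[G,D,A,F,B,E] q_used=1 → run G
t=11: queue=[G,D,A,F,B,E] q_used=2 → run G
t=12: queue=[D,A,F,B,E,G] q_used=0 → run D
t=13: queue=[D,A,F,B,E,G] q_used=1 → run D
t=14: queue=[D,A,F,B,E,G] q_used=2 → run D
t=15: queue=[A,F,B,E,G] q_used=0 → run A
t=16: queue=[A,F,B,E,G] q_used=1 → run A
t=17: queue=[A,F,B,E,G] q_used=2 → run A
t=18: queue=[F,B,E,G,A] q_used=0 → run F
t=19: queue=[F,B,E,G,A] q_used=1 → run F
t=20: queue=[F,B,E,G,A] q_used=2 → run F
t=21: queue=[B,E,G,A] q_used=0 → run B
t=22: queue=[B,E,G,A] q_used=1 → run B
t=23: queue=[B,E,G,A] q_used=2 → run B
t=24: queue=[E,G,A] q_used=0 → run E
t=25: queue=[E,G,A] q_used=1 → run E
t=26: queue=[G,A] q_used=0 → run G
t=27: queue=[G,A] q_used=1 → run G
t=28: queue=[G,A] q_used=2 → run G
t=29: queue=[A,G] q_used=0 → run A
t=30: queue=[G] q_used=0 → run G
t=31: queue=[G] q_used=1 → run G
t=32: (idle)
t=33: (idle)
t=34: (idle)

running at tick 25 = E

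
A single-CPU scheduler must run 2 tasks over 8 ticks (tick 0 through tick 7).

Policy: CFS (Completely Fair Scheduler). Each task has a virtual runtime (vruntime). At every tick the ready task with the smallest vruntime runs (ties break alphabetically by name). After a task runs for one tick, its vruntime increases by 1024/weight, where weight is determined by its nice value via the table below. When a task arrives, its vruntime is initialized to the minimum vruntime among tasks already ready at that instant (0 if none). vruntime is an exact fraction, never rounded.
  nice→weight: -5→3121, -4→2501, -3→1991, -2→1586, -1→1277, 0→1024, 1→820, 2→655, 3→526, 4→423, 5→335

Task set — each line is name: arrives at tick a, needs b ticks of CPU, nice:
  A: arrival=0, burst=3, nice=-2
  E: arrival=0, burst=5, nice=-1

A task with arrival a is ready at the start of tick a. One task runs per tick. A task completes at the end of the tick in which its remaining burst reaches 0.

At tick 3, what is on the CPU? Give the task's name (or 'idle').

t=0: vr[A=0 E=0] → run A
t=1: vr[A=512/793 E=0] → run E
t=2: vr[A=512/793 E=1024/1277] → run A
t=3: vr[A=1024/793 E=1024/1277] → run E
t=4: vr[A=1024/793 E=2048/1277] → run A
t=5: vr[E=2048/1277] → run E
t=6: vr[E=3072/1277] → run E
t=7: vr[E=4096/1277] → run E

running at tick 3 = E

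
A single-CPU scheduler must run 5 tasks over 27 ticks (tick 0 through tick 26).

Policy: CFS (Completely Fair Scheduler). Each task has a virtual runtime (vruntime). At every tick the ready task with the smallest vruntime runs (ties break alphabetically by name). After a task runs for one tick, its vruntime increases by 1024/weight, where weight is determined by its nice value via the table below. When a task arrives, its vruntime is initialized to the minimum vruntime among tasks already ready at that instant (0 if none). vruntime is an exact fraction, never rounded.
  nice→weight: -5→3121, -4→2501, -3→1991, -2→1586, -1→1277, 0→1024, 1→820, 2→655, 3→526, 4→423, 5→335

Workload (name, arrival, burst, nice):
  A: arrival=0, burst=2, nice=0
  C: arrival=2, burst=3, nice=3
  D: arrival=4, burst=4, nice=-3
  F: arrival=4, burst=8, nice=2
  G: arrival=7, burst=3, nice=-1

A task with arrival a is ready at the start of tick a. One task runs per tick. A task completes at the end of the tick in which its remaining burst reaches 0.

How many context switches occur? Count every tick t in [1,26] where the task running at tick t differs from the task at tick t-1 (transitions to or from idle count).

context switches = 12

t=0: vr[A=0] → run A
t=1: vr[A=1] → run A
t=2: vr[C=0] → run C
t=3: vr[C=512/263] → run C
t=4: vr[C=1024/263 D=1024/263 F=1024/263] → run C
t=5: vr[D=1024/263 F=1024/263] → run D
t=6: vr[D=2308096/523633 F=1024/263] → run F
t=7: vr[D=2308096/523633 F=940032/172265 G=2308096/523633] → run D
t=8: vr[D=2577408/523633 F=940032/172265 G=2308096/523633] → run G
t=9: vr[D=2577408/523633 F=940032/172265 G=3483638784/668679341] → run D
t=10: vr[D=2846720/523633 F=940032/172265 G=3483638784/668679341] → run G
t=11: vr[D=2846720/523633 F=940032/172265 G=4019838976/668679341] → run D
t=12: vr[F=940032/172265 G=4019838976/668679341] → run F
t=13: vr[F=1209344/172265 G=4019838976/668679341] → run G
t=14: vr[F=1209344/172265] → run F
t=15: vr[F=1478656/172265] → run F
t=16: vr[F=1747968/172265] → run F
t=17: vr[F=403456/34453] → run F
t=18: vr[F=2286592/172265] → run F
t=19: vr[F=2555904/172265] → run F
t=20: (idle)
t=21: (idle)
t=22: (idle)
t=23: (idle)
t=24: (idle)
t=25: (idle)
t=26: (idle)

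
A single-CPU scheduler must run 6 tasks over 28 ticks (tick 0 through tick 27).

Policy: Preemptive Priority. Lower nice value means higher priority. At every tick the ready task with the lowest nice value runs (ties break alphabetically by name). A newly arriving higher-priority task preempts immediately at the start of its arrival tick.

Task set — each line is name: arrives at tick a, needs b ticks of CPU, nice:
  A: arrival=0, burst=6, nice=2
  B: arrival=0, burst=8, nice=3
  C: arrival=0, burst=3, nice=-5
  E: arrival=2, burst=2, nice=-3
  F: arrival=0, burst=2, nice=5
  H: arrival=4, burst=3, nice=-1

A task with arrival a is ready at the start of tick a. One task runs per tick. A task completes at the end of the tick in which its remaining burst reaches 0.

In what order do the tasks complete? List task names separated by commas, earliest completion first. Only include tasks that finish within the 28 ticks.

completion order = C, E, H, A, B, F

t=0: ready={A,B,C,F} → run C
t=1: ready={A,B,C,F} → run C
t=2: ready={A,B,C,E,F} → run C
t=3: ready={A,B,E,F} → run E
t=4: ready={A,B,E,F,H} → run E
t=5: ready={A,B,F,H} → run H
t=6: ready={A,B,F,H} → run H
t=7: ready={A,B,F,H} → run H
t=8: ready={A,B,F} → run A
t=9: ready={A,B,F} → run A
t=10: ready={A,B,F} → run A
t=11: ready={A,B,F} → run A
t=12: ready={A,B,F} → run A
t=13: ready={A,B,F} → run A
t=14: ready={B,F} → run B
t=15: ready={B,F} → run B
t=16: ready={B,F} → run B
t=17: ready={B,F} → run B
t=18: ready={B,F} → run B
t=19: ready={B,F} → run B
t=20: ready={B,F} → run B
t=21: ready={B,F} → run B
t=22: ready={F} → run F
t=23: ready={F} → run F
t=24: (idle)
t=25: (idle)
t=26: (idle)
t=27: (idle)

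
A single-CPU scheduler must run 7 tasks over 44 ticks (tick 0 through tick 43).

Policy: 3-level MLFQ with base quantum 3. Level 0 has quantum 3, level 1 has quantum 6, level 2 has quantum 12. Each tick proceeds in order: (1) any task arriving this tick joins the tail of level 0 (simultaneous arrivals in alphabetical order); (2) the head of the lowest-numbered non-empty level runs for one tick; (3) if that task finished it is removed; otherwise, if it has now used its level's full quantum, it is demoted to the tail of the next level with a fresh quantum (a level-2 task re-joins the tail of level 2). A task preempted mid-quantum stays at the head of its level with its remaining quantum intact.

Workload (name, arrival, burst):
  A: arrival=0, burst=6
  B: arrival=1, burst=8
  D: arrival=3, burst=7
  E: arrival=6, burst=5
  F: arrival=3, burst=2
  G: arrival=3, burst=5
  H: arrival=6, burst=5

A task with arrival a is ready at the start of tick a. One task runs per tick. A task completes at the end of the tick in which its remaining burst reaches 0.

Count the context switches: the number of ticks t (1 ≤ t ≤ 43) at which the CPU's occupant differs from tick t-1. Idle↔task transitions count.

context switches = 13

t=0: L0/L1/L2 = A/-/- → run A
t=1: L0/L1/L2 = AB/-/- → run A
t=2: L0/L1/L2 = AB/-/- → run A
t=3: L0/L1/L2 = BDFG/A/- → run B
t=4: L0/L1/L2 = BDFG/A/- → run B
t=5: L0/L1/L2 = BDFG/A/- → run B
t=6: L0/L1/L2 = DFGEH/AB/- → run D
t=7: L0/L1/L2 = DFGEH/AB/- → run D
t=8: L0/L1/L2 = DFGEH/AB/- → run D
t=9: L0/L1/L2 = FGEH/ABD/- → run F
t=10: L0/L1/L2 = FGEH/ABD/- → run F
t=11: L0/L1/L2 = GEH/ABD/- → run G
t=12: L0/L1/L2 = GEH/ABD/- → run G
t=13: L0/L1/L2 = GEH/ABD/- → run G
t=14: L0/L1/L2 = EH/ABDG/- → run E
t=15: L0/L1/L2 = EH/ABDG/- → run E
t=16: L0/L1/L2 = EH/ABDG/- → run E
t=17: L0/L1/L2 = H/ABDGE/- → run H
t=18: L0/L1/L2 = H/ABDGE/- → run H
t=19: L0/L1/L2 = H/ABDGE/- → run H
t=20: L0/L1/L2 = -/ABDGEH/- → run A
t=21: L0/L1/L2 = -/ABDGEH/- → run A
t=22: L0/L1/L2 = -/ABDGEH/- → run A
t=23: L0/L1/L2 = -/BDGEH/- → run B
t=24: L0/L1/L2 = -/BDGEH/- → run B
t=25: L0/L1/L2 = -/BDGEH/- → run B
t=26: L0/L1/L2 = -/BDGEH/- → run B
t=27: L0/L1/L2 = -/BDGEH/- → run B
t=28: L0/L1/L2 = -/DGEH/- → run D
t=29: L0/L1/L2 = -/DGEH/- → run D
t=30: L0/L1/L2 = -/DGEH/- → run D
t=31: L0/L1/L2 = -/DGEH/- → run D
t=32: L0/L1/L2 = -/GEH/- → run G
t=33: L0/L1/L2 = -/GEH/- → run G
t=34: L0/L1/L2 = -/EH/- → run E
t=35: L0/L1/L2 = -/EH/- → run E
t=36: L0/L1/L2 = -/H/- → run H
t=37: L0/L1/L2 = -/H/- → run H
t=38: (idle)
t=39: (idle)
t=40: (idle)
t=41: (idle)
t=42: (idle)
t=43: (idle)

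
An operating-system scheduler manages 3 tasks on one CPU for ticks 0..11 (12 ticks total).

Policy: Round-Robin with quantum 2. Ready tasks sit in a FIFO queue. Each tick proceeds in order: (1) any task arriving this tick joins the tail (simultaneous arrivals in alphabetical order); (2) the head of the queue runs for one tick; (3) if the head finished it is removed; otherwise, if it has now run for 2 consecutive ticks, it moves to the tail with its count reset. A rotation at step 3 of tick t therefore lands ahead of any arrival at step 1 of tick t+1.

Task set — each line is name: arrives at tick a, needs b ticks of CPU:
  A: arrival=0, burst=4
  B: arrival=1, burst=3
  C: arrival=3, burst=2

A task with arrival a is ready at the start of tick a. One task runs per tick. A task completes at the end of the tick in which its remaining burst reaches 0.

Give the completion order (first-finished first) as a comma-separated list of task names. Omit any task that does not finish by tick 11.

completion order = A, C, B

t=0: queue=[A] q_used=0 → run A
t=1: queue=[A,B] q_used=1 → run A
t=2: queue=[B,A] q_used=0 → run B
t=3: queue=[B,A,C] q_used=1 → run B
t=4: queue=[A,C,B] q_used=0 → run A
t=5: queue=[A,C,B] q_used=1 → run A
t=6: queue=[C,B] q_used=0 → run C
t=7: queue=[C,B] q_used=1 → run C
t=8: queue=[B] q_used=0 → run B
t=9: (idle)
t=10: (idle)
t=11: (idle)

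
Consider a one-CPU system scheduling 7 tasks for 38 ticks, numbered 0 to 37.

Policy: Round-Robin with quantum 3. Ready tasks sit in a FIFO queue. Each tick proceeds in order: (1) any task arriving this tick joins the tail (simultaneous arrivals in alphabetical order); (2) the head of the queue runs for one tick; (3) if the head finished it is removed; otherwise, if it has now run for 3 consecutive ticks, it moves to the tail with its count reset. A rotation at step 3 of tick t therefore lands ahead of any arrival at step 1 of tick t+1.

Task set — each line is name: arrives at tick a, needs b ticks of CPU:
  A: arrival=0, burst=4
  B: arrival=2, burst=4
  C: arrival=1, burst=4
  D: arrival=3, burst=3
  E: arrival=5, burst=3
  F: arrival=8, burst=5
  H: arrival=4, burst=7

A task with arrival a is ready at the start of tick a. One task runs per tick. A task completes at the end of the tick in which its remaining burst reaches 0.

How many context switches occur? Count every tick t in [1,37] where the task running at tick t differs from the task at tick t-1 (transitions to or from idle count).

context switches = 13

t=0: queue=[A] q_used=0 → run A
t=1: queue=[A,C] q_used=1 → run A
t=2: queue=[A,C,B] q_used=2 → run A
t=3: queue=[C,B,A,D] q_used=0 → run C
t=4: queue=[C,B,A,D,H] q_used=1 → run C
t=5: queue=[C,B,A,D,H,E] q_used=2 → run C
t=6: queue=[B,A,D,H,E,C] q_used=0 → run B
t=7: queue=[B,A,D,H,E,C] q_used=1 → run B
t=8: queue=[B,A,D,H,E,C,F] q_used=2 → run B
t=9: queue=[A,D,H,E,C,F,B] q_used=0 → run A
t=10: queue=[D,H,E,C,F,B] q_used=0 → run D
t=11: queue=[D,H,E,C,F,B] q_used=1 → run D
t=12: queue=[D,H,E,C,F,B] q_used=2 → run D
t=13: queue=[H,E,C,F,B] q_used=0 → run H
t=14: queue=[H,E,C,F,B] q_used=1 → run H
t=15: queue=[H,E,C,F,B] q_used=2 → run H
t=16: queue=[E,C,F,B,H] q_used=0 → run E
t=17: queue=[E,C,F,B,H] q_used=1 → run E
t=18: queue=[E,C,F,B,H] q_used=2 → run E
t=19: queue=[C,F,B,H] q_used=0 → run C
t=20: queue=[F,B,H] q_used=0 → run F
t=21: queue=[F,B,H] q_used=1 → run F
t=22: queue=[F,B,H] q_used=2 → run F
t=23: queue=[B,H,F] q_used=0 → run B
t=24: queue=[H,F] q_used=0 → run H
t=25: queue=[H,F] q_used=1 → run H
t=26: queue=[H,F] q_used=2 → run H
t=27: queue=[F,H] q_used=0 → run F
t=28: queue=[F,H] q_used=1 → run F
t=29: queue=[H] q_used=0 → run H
t=30: (idle)
t=31: (idle)
t=32: (idle)
t=33: (idle)
t=34: (idle)
t=35: (idle)
t=36: (idle)
t=37: (idle)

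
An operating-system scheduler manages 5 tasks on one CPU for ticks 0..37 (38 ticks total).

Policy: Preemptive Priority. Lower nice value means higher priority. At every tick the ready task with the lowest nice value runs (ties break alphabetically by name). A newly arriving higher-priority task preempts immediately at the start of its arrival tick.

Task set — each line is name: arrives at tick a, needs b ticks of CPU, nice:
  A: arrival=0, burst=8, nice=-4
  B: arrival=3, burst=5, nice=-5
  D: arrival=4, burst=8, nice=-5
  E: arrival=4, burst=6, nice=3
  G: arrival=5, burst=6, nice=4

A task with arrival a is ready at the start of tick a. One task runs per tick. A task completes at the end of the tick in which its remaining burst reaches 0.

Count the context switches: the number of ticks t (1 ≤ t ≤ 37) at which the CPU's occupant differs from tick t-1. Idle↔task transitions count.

t=0: ready={A} → run A
t=1: ready={A} → run A
t=2: ready={A} → run A
t=3: ready={A,B} → run B
t=4: ready={A,B,D,E} → run B
t=5: ready={A,B,D,E,G} → run B
t=6: ready={A,B,D,E,G} → run B
t=7: ready={A,B,D,E,G} → run B
t=8: ready={A,D,E,G} → run D
t=9: ready={A,D,E,G} → run D
t=10: ready={A,D,E,G} → run D
t=11: ready={A,D,E,G} → run D
t=12: ready={A,D,E,G} → run D
t=13: ready={A,D,E,G} → run D
t=14: ready={A,D,E,G} → run D
t=15: ready={A,D,E,G} → run D
t=16: ready={A,E,G} → run A
t=17: ready={A,E,G} → run A
t=18: ready={A,E,G} → run A
t=19: ready={A,E,G} → run A
t=20: ready={A,E,G} → run A
t=21: ready={E,G} → run E
t=22: ready={E,G} → run E
t=23: ready={E,G} → run E
t=24: ready={E,G} → run E
t=25: ready={E,G} → run E
t=26: ready={E,G} → run E
t=27: ready={G} → run G
t=28: ready={G} → run G
t=29: ready={G} → run G
t=30: ready={G} → run G
t=31: ready={G} → run G
t=32: ready={G} → run G
t=33: (idle)
t=34: (idle)
t=35: (idle)
t=36: (idle)
t=37: (idle)

context switches = 6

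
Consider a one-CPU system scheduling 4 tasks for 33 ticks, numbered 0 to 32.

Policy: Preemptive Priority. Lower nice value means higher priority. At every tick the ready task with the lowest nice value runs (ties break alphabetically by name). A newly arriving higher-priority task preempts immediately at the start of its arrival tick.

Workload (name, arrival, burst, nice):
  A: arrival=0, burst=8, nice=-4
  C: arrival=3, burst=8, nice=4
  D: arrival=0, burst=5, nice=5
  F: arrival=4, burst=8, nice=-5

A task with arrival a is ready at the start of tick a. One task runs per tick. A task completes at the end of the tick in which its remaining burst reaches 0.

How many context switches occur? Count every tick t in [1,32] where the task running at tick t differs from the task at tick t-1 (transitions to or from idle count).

t=0: ready={A,D} → run A
t=1: ready={A,D} → run A
t=2: ready={A,D} → run A
t=3: ready={A,C,D} → run A
t=4: ready={A,C,D,F} → run F
t=5: ready={A,C,D,F} → run F
t=6: ready={A,C,D,F} → run F
t=7: ready={A,C,D,F} → run F
t=8: ready={A,C,D,F} → run F
t=9: ready={A,C,D,F} → run F
t=10: ready={A,C,D,F} → run F
t=11: ready={A,C,D,F} → run F
t=12: ready={A,C,D} → run A
t=13: ready={A,C,D} → run A
t=14: ready={A,C,D} → run A
t=15: ready={A,C,D} → run A
t=16: ready={C,D} → run C
t=17: ready={C,D} → run C
t=18: ready={C,D} → run C
t=19: ready={C,D} → run C
t=20: ready={C,D} → run C
t=21: ready={C,D} → run C
t=22: ready={C,D} → run C
t=23: ready={C,D} → run C
t=24: ready={D} → run D
t=25: ready={D} → run D
t=26: ready={D} → run D
t=27: ready={D} → run D
t=28: ready={D} → run D
t=29: (idle)
t=30: (idle)
t=31: (idle)
t=32: (idle)

context switches = 5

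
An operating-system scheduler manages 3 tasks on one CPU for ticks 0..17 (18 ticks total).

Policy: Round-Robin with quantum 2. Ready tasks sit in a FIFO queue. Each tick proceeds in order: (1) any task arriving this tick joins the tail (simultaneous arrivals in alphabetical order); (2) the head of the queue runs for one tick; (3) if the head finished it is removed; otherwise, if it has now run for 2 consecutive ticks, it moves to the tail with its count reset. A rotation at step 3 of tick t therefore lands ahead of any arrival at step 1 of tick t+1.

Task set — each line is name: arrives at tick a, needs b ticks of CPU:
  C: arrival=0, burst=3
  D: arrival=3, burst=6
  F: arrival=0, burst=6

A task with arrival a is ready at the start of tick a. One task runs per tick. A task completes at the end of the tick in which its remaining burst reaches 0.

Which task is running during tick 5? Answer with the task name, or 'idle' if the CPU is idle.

running at tick 5 = D

t=0: queue=[C,F] q_used=0 → run C
t=1: queue=[C,F] q_used=1 → run C
t=2: queue=[F,C] q_used=0 → run F
t=3: queue=[F,C,D] q_used=1 → run F
t=4: queue=[C,D,F] q_used=0 → run C
t=5: queue=[D,F] q_used=0 → run D
t=6: queue=[D,F] q_used=1 → run D
t=7: queue=[F,D] q_used=0 → run F
t=8: queue=[F,D] q_used=1 → run F
t=9: queue=[D,F] q_used=0 → run D
t=10: queue=[D,F] q_used=1 → run D
t=11: queue=[F,D] q_used=0 → run F
t=12: queue=[F,D] q_used=1 → run F
t=13: queue=[D] q_used=0 → run D
t=14: queue=[D] q_used=1 → run D
t=15: (idle)
t=16: (idle)
t=17: (idle)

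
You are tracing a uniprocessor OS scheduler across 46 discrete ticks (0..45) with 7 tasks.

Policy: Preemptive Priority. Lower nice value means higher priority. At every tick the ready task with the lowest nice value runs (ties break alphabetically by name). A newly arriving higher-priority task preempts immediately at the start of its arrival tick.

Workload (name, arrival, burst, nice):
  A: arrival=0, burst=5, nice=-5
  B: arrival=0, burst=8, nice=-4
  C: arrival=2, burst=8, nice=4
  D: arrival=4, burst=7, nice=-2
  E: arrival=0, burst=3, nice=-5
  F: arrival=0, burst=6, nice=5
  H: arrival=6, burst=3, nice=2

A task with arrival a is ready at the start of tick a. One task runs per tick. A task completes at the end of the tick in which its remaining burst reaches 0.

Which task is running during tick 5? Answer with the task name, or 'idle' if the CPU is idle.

running at tick 5 = E

t=0: ready={A,B,E,F} → run A
t=1: ready={A,B,E,F} → run A
t=2: ready={A,B,C,E,F} → run A
t=3: ready={A,B,C,E,F} → run A
t=4: ready={A,B,C,D,E,F} → run A
t=5: ready={B,C,D,E,F} → run E
t=6: ready={B,C,D,E,F,H} → run E
t=7: ready={B,C,D,E,F,H} → run E
t=8: ready={B,C,D,F,H} → run B
t=9: ready={B,C,D,F,H} → run B
t=10: ready={B,C,D,F,H} → run B
t=11: ready={B,C,D,F,H} → run B
t=12: ready={B,C,D,F,H} → run B
t=13: ready={B,C,D,F,H} → run B
t=14: ready={B,C,D,F,H} → run B
t=15: ready={B,C,D,F,H} → run B
t=16: ready={C,D,F,H} → run D
t=17: ready={C,D,F,H} → run D
t=18: ready={C,D,F,H} → run D
t=19: ready={C,D,F,H} → run D
t=20: ready={C,D,F,H} → run D
t=21: ready={C,D,F,H} → run D
t=22: ready={C,D,F,H} → run D
t=23: ready={C,F,H} → run H
t=24: ready={C,F,H} → run H
t=25: ready={C,F,H} → run H
t=26: ready={C,F} → run C
t=27: ready={C,F} → run C
t=28: ready={C,F} → run C
t=29: ready={C,F} → run C
t=30: ready={C,F} → run C
t=31: ready={C,F} → run C
t=32: ready={C,F} → run C
t=33: ready={C,F} → run C
t=34: ready={F} → run F
t=35: ready={F} → run F
t=36: ready={F} → run F
t=37: ready={F} → run F
t=38: ready={F} → run F
t=39: ready={F} → run F
t=40: (idle)
t=41: (idle)
t=42: (idle)
t=43: (idle)
t=44: (idle)
t=45: (idle)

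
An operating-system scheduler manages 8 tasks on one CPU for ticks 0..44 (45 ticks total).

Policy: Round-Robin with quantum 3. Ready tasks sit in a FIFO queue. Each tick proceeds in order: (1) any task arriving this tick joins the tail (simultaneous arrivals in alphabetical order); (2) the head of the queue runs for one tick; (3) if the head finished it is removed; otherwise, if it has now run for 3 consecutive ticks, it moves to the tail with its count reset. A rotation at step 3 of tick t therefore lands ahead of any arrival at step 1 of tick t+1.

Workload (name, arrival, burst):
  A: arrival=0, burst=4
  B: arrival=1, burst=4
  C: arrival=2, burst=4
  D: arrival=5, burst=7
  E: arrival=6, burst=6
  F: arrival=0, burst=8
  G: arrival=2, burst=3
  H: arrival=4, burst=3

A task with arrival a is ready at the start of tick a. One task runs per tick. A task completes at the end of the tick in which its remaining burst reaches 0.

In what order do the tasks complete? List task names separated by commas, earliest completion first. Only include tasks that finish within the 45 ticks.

t=0: queue=[A,F] q_used=0 → run A
t=1: queue=[A,F,B] q_used=1 → run A
t=2: queue=[A,F,B,C,G] q_used=2 → run A
t=3: queue=[F,B,C,G,A] q_used=0 → run F
t=4: queue=[F,B,C,G,A,H] q_used=1 → run F
t=5: queue=[F,B,C,G,A,H,D] q_used=2 → run F
t=6: queue=[B,C,G,A,H,D,F,E] q_used=0 → run B
t=7: queue=[B,C,G,A,H,D,F,E] q_used=1 → run B
t=8: queue=[B,C,G,A,H,D,F,E] q_used=2 → run B
t=9: queue=[C,G,A,H,D,F,E,B] q_used=0 → run C
t=10: queue=[C,G,A,H,D,F,E,B] q_used=1 → run C
t=11: queue=[C,G,A,H,D,F,E,B] q_used=2 → run C
t=12: queue=[G,A,H,D,F,E,B,C] q_used=0 → run G
t=13: queue=[G,A,H,D,F,E,B,C] q_used=1 → run G
t=14: queue=[G,A,H,D,F,E,B,C] q_used=2 → run G
t=15: queue=[A,H,D,F,E,B,C] q_used=0 → run A
t=16: queue=[H,D,F,E,B,C] q_used=0 → run H
t=17: queue=[H,D,F,E,B,C] q_used=1 → run H
t=18: queue=[H,D,F,E,B,C] q_used=2 → run H
t=19: queue=[D,F,E,B,C] q_used=0 → run D
t=20: queue=[D,F,E,B,C] q_used=1 → run D
t=21: queue=[D,F,E,B,C] q_used=2 → run D
t=22: queue=[F,E,B,C,D] q_used=0 → run F
t=23: queue=[F,E,B,C,D] q_used=1 → run F
t=24: queue=[F,E,B,C,D] q_used=2 → run F
t=25: queue=[E,B,C,D,F] q_used=0 → run E
t=26: queue=[E,B,C,D,F] q_used=1 → run E
t=27: queue=[E,B,C,D,F] q_used=2 → run E
t=28: queue=[B,C,D,F,E] q_used=0 → run B
t=29: queue=[C,D,F,E] q_used=0 → run C
t=30: queue=[D,F,E] q_used=0 → run D
t=31: queue=[D,F,E] q_used=1 → run D
t=32: queue=[D,F,E] q_used=2 → run D
t=33: queue=[F,E,D] q_used=0 → run F
t=34: queue=[F,E,D] q_used=1 → run F
t=35: queue=[E,D] q_used=0 → run E
t=36: queue=[E,D] q_used=1 → run E
t=37: queue=[E,D] q_used=2 → run E
t=38: queue=[D] q_used=0 → run D
t=39: (idle)
t=40: (idle)
t=41: (idle)
t=42: (idle)
t=43: (idle)
t=44: (idle)

completion order = G, A, H, B, C, F, E, D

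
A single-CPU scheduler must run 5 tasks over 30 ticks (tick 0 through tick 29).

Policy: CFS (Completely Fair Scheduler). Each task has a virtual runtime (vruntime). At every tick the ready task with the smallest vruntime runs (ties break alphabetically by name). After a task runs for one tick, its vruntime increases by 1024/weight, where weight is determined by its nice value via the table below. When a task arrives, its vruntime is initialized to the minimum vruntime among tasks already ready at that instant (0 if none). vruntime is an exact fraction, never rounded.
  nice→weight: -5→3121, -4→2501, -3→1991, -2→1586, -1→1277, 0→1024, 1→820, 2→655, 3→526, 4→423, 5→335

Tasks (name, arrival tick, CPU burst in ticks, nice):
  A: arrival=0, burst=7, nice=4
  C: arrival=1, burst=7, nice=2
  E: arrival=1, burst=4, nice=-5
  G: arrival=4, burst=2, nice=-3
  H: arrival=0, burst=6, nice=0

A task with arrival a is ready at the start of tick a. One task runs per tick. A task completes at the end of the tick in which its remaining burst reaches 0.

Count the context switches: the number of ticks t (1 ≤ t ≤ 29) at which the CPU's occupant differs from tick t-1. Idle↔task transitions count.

context switches = 23

t=0: vr[A=0 H=0] → run A
t=1: vr[A=1024/423 C=0 E=0 H=0] → run C
t=2: vr[A=1024/423 C=1024/655 E=0 H=0] → run E
t=3: vr[A=1024/423 C=1024/655 E=1024/3121 H=0] → run H
t=4: vr[A=1024/423 C=1024/655 E=1024/3121 G=1024/3121 H=1] → run E
t=5: vr[A=1024/423 C=1024/655 E=2048/3121 G=1024/3121 H=1] → run G
t=6: vr[A=1024/423 C=1024/655 E=2048/3121 G=5234688/6213911 H=1] → run E
t=7: vr[A=1024/423 C=1024/655 E=3072/3121 G=5234688/6213911 H=1] → run G
t=8: vr[A=1024/423 C=1024/655 E=3072/3121 H=1] → run E
t=9: vr[A=1024/423 C=1024/655 H=1] → run H
t=10: vr[A=1024/423 C=1024/655 H=2] → run C
t=11: vr[A=1024/423 C=2048/655 H=2] → run H
t=12: vr[A=1024/423 C=2048/655 H=3] → run A
t=13: vr[A=2048/423 C=2048/655 H=3] → run H
t=14: vr[A=2048/423 C=2048/655 H=4] → run C
t=15: vr[A=2048/423 C=3072/655 H=4] → run H
t=16: vr[A=2048/423 C=3072/655 H=5] → run C
t=17: vr[A=2048/423 C=4096/655 H=5] → run A
t=18: vr[A=1024/141 C=4096/655 H=5] → run H
t=19: vr[A=1024/141 C=4096/655] → run C
t=20: vr[A=1024/141 C=1024/131] → run A
t=21: vr[A=4096/423 C=1024/131] → run C
t=22: vr[A=4096/423 C=6144/655] → run C
t=23: vr[A=4096/423] → run A
t=24: vr[A=5120/423] → run A
t=25: vr[A=2048/141] → run A
t=26: (idle)
t=27: (idle)
t=28: (idle)
t=29: (idle)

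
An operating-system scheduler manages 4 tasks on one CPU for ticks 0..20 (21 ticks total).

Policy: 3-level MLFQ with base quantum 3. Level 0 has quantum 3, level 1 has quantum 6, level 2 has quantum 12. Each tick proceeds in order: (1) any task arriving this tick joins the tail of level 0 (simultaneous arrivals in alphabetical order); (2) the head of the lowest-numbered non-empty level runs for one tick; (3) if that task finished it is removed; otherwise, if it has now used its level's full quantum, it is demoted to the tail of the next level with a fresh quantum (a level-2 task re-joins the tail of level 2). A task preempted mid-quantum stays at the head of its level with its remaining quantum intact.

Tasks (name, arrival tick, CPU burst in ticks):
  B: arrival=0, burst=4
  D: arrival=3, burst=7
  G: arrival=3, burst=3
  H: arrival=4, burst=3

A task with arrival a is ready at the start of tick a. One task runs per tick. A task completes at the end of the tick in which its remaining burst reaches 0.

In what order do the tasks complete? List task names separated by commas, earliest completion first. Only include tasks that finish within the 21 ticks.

t=0: L0/L1/L2 = B/-/- → run B
t=1: L0/L1/L2 = B/-/- → run B
t=2: L0/L1/L2 = B/-/- → run B
t=3: L0/L1/L2 = DG/B/- → run D
t=4: L0/L1/L2 = DGH/B/- → run D
t=5: L0/L1/L2 = DGH/B/- → run D
t=6: L0/L1/L2 = GH/BD/- → run G
t=7: L0/L1/L2 = GH/BD/- → run G
t=8: L0/L1/L2 = GH/BD/- → run G
t=9: L0/L1/L2 = H/BD/- → run H
t=10: L0/L1/L2 = H/BD/- → run H
t=11: L0/L1/L2 = H/BD/- → run H
t=12: L0/L1/L2 = -/BD/- → run B
t=13: L0/L1/L2 = -/D/- → run D
t=14: L0/L1/L2 = -/D/- → run D
t=15: L0/L1/L2 = -/D/- → run D
t=16: L0/L1/L2 = -/D/- → run D
t=17: (idle)
t=18: (idle)
t=19: (idle)
t=20: (idle)

completion order = G, H, B, D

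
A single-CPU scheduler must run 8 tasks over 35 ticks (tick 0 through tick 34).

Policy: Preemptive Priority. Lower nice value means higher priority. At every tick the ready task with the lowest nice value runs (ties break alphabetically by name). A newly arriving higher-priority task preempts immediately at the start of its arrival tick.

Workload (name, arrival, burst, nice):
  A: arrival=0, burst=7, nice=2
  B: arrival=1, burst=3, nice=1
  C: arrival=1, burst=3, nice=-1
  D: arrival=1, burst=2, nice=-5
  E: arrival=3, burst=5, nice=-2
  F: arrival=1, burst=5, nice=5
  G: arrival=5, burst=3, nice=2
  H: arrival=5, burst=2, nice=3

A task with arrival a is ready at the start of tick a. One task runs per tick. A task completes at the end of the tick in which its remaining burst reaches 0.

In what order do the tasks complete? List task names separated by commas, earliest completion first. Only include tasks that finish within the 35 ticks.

t=0: ready={A} → run A
t=1: ready={A,B,C,D,F} → run D
t=2: ready={A,B,C,D,F} → run D
t=3: ready={A,B,C,E,F} → run E
t=4: ready={A,B,C,E,F} → run E
t=5: ready={A,B,C,E,F,G,H} → run E
t=6: ready={A,B,C,E,F,G,H} → run E
t=7: ready={A,B,C,E,F,G,H} → run E
t=8: ready={A,B,C,F,G,H} → run C
t=9: ready={A,B,C,F,G,H} → run C
t=10: ready={A,B,C,F,G,H} → run C
t=11: ready={A,B,F,G,H} → run B
t=12: ready={A,B,F,G,H} → run B
t=13: ready={A,B,F,G,H} → run B
t=14: ready={A,F,G,H} → run A
t=15: ready={A,F,G,H} → run A
t=16: ready={A,F,G,H} → run A
t=17: ready={A,F,G,H} → run A
t=18: ready={A,F,G,H} → run A
t=19: ready={A,F,G,H} → run A
t=20: ready={F,G,H} → run G
t=21: ready={F,G,H} → run G
t=22: ready={F,G,H} → run G
t=23: ready={F,H} → run H
t=24: ready={F,H} → run H
t=25: ready={F} → run F
t=26: ready={F} → run F
t=27: ready={F} → run F
t=28: ready={F} → run F
t=29: ready={F} → run F
t=30: (idle)
t=31: (idle)
t=32: (idle)
t=33: (idle)
t=34: (idle)

completion order = D, E, C, B, A, G, H, F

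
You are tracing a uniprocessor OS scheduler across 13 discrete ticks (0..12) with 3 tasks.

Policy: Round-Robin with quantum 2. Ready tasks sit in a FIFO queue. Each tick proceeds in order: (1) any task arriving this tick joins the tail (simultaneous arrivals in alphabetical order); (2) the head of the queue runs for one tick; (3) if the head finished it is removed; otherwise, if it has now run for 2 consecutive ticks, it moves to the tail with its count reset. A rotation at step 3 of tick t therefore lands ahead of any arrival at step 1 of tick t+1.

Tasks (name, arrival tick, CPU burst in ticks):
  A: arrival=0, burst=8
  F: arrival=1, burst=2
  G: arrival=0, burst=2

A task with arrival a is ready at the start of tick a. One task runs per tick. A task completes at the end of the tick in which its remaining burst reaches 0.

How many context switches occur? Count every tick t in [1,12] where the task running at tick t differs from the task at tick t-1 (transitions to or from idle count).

context switches = 4

t=0: queue=[A,G] q_used=0 → run A
t=1: queue=[A,G,F] q_used=1 → run A
t=2: queue=[G,F,A] q_used=0 → run G
t=3: queue=[G,F,A] q_used=1 → run G
t=4: queue=[F,A] q_used=0 → run F
t=5: queue=[F,A] q_used=1 → run F
t=6: queue=[A] q_used=0 → run A
t=7: queue=[A] q_used=1 → run A
t=8: queue=[A] q_used=0 → run A
t=9: queue=[A] q_used=1 → run A
t=10: queue=[A] q_used=0 → run A
t=11: queue=[A] q_used=1 → run A
t=12: (idle)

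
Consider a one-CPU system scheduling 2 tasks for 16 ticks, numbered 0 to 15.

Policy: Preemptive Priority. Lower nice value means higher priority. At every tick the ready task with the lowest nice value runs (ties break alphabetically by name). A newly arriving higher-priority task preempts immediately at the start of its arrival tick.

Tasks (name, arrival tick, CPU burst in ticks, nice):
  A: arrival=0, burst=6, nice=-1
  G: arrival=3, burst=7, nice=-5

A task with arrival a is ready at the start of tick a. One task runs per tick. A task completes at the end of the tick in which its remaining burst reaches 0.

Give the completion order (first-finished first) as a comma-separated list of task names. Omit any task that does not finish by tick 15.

t=0: ready={A} → run A
t=1: ready={A} → run A
t=2: ready={A} → run A
t=3: ready={A,G} → run G
t=4: ready={A,G} → run G
t=5: ready={A,G} → run G
t=6: ready={A,G} → run G
t=7: ready={A,G} → run G
t=8: ready={A,G} → run G
t=9: ready={A,G} → run G
t=10: ready={A} → run A
t=11: ready={A} → run A
t=12: ready={A} → run A
t=13: (idle)
t=14: (idle)
t=15: (idle)

completion order = G, A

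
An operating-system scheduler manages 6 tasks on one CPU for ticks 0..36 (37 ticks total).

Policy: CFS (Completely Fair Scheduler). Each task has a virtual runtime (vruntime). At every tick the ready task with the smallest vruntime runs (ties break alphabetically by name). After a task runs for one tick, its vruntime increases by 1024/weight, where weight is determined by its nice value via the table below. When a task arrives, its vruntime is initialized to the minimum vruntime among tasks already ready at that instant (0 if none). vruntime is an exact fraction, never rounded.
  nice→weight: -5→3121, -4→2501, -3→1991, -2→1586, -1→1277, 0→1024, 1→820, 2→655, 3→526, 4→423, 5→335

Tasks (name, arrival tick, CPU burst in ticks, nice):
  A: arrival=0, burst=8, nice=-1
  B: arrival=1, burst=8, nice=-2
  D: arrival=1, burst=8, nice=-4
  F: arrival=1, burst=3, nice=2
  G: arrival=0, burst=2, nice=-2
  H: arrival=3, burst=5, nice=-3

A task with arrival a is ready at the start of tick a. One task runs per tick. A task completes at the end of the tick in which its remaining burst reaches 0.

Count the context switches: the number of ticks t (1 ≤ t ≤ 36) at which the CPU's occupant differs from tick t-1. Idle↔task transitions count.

t=0: vr[A=0 G=0] → run A
t=1: vr[A=1024/1277 B=0 D=0 F=0 G=0] → run B
t=2: vr[A=1024/1277 B=512/793 D=0 F=0 G=0] → run D
t=3: vr[A=1024/1277 B=512/793 D=1024/2501 F=0 G=0 H=0] → run F
t=4: vr[A=1024/1277 B=512/793 D=1024/2501 F=1024/655 G=0 H=0] → run G
t=5: vr[A=1024/1277 B=512/793 D=1024/2501 F=1024/655 G=512/793 H=0] → run H
t=6: vr[A=1024/1277 B=512/793 D=1024/2501 F=1024/655 G=512/793 H=1024/1991] → run D
t=7: vr[A=1024/1277 B=512/793 D=2048/2501 F=1024/655 G=512/793 H=1024/1991] → run H
t=8: vr[A=1024/1277 B=512/793 D=2048/2501 F=1024/655 G=512/793 H=2048/1991] → run B
t=9: vr[A=1024/1277 B=1024/793 D=2048/2501 F=1024/655 G=512/793 H=2048/1991] → run G
t=10: vr[A=1024/1277 B=1024/793 D=2048/2501 F=1024/655 H=2048/1991] → run A
t=11: vr[A=2048/1277 B=1024/793 D=2048/2501 F=1024/655 H=2048/1991] → run D
t=12: vr[A=2048/1277 B=1024/793 D=3072/2501 F=1024/655 H=2048/1991] → run H
t=13: vr[A=2048/1277 B=1024/793 D=3072/2501 F=1024/655 H=3072/1991] → run D
t=14: vr[A=2048/1277 B=1024/793 D=4096/2501 F=1024/655 H=3072/1991] → run B
t=15: vr[A=2048/1277 B=1536/793 D=4096/2501 F=1024/655 H=3072/1991] → run H
t=16: vr[A=2048/1277 B=1536/793 D=4096/2501 F=1024/655 H=4096/1991] → run F
t=17: vr[A=2048/1277 B=1536/793 D=4096/2501 F=2048/655 H=4096/1991] → run A
t=18: vr[A=3072/1277 B=1536/793 D=4096/2501 F=2048/655 H=4096/1991] → run D
t=19: vr[A=3072/1277 B=1536/793 D=5120/2501 F=2048/655 H=4096/1991] → run B
t=20: vr[A=3072/1277 B=2048/793 D=5120/2501 F=2048/655 H=4096/1991] → run D
t=21: vr[A=3072/1277 B=2048/793 D=6144/2501 F=2048/655 H=4096/1991] → run H
t=22: vr[A=3072/1277 B=2048/793 D=6144/2501 F=2048/655] → run A
t=23: vr[A=4096/1277 B=2048/793 D=6144/2501 F=2048/655] → run D
t=24: vr[A=4096/1277 B=2048/793 D=7168/2501 F=2048/655] → run B
t=25: vr[A=4096/1277 B=2560/793 D=7168/2501 F=2048/655] → run D
t=26: vr[A=4096/1277 B=2560/793 F=2048/655] → run F
t=27: vr[A=4096/1277 B=2560/793] → run A
t=28: vr[A=5120/1277 B=2560/793] → run B
t=29: vr[A=5120/1277 B=3072/793] → run B
t=30: vr[A=5120/1277 B=3584/793] → run A
t=31: vr[A=6144/1277 B=3584/793] → run B
t=32: vr[A=6144/1277] → run A
t=33: vr[A=7168/1277] → run A
t=34: (idle)
t=35: (idle)
t=36: (idle)

context switches = 32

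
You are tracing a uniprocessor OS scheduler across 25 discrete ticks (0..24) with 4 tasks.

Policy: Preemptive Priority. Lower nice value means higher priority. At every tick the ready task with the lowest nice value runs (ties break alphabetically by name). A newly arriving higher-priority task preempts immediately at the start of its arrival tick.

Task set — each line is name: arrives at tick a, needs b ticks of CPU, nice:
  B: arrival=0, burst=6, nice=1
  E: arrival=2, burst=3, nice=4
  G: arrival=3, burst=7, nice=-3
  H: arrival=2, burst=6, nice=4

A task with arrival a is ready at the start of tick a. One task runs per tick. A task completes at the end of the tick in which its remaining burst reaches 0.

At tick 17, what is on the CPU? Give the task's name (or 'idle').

t=0: ready={B} → run B
t=1: ready={B} → run B
t=2: ready={B,E,H} → run B
t=3: ready={B,E,G,H} → run G
t=4: ready={B,E,G,H} → run G
t=5: ready={B,E,G,H} → run G
t=6: ready={B,E,G,H} → run G
t=7: ready={B,E,G,H} → run G
t=8: ready={B,E,G,H} → run G
t=9: ready={B,E,G,H} → run G
t=10: ready={B,E,H} → run B
t=11: ready={B,E,H} → run B
t=12: ready={B,E,H} → run B
t=13: ready={E,H} → run E
t=14: ready={E,H} → run E
t=15: ready={E,H} → run E
t=16: ready={H} → run H
t=17: ready={H} → run H
t=18: ready={H} → run H
t=19: ready={H} → run H
t=20: ready={H} → run H
t=21: ready={H} → run H
t=22: (idle)
t=23: (idle)
t=24: (idle)

running at tick 17 = H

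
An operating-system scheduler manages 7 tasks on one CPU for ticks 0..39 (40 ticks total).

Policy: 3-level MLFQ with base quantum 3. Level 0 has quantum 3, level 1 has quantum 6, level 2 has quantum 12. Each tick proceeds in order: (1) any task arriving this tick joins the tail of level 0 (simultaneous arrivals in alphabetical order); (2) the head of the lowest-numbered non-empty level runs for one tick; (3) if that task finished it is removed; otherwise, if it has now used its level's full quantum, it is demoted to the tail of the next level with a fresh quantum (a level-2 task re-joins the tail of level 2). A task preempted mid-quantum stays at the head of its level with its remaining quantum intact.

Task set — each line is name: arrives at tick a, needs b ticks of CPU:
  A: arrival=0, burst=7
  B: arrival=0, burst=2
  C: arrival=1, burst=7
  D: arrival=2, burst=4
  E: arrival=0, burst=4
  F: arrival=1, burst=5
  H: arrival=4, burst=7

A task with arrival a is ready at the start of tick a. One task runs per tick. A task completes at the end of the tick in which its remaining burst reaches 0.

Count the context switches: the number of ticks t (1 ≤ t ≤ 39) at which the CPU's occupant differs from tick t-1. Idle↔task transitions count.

context switches = 13

t=0: L0/L1/L2 = ABE/-/- → run A
t=1: L0/L1/L2 = ABECF/-/- → run A
t=2: L0/L1/L2 = ABECFD/-/- → run A
t=3: L0/L1/L2 = BECFD/A/- → run B
t=4: L0/L1/L2 = BECFDH/A/- → run B
t=5: L0/L1/L2 = ECFDH/A/- → run E
t=6: L0/L1/L2 = ECFDH/A/- → run E
t=7: L0/L1/L2 = ECFDH/A/- → run E
t=8: L0/L1/L2 = CFDH/AE/- → run C
t=9: L0/L1/L2 = CFDH/AE/- → run C
t=10: L0/L1/L2 = CFDH/AE/- → run C
t=11: L0/L1/L2 = FDH/AEC/- → run F
t=12: L0/L1/L2 = FDH/AEC/- → run F
t=13: L0/L1/L2 = FDH/AEC/- → run F
t=14: L0/L1/L2 = DH/AECF/- → run D
t=15: L0/L1/L2 = DH/AECF/- → run D
t=16: L0/L1/L2 = DH/AECF/- → run D
t=17: L0/L1/L2 = H/AECFD/- → run H
t=18: L0/L1/L2 = H/AECFD/- → run H
t=19: L0/L1/L2 = H/AECFD/- → run H
t=20: L0/L1/L2 = -/AECFDH/- → run A
t=21: L0/L1/L2 = -/AECFDH/- → run A
t=22: L0/L1/L2 = -/AECFDH/- → run A
t=23: L0/L1/L2 = -/AECFDH/- → run A
t=24: L0/L1/L2 = -/ECFDH/- → run E
t=25: L0/L1/L2 = -/CFDH/- → run C
t=26: L0/L1/L2 = -/CFDH/- → run C
t=27: L0/L1/L2 = -/CFDH/- → run C
t=28: L0/L1/L2 = -/CFDH/- → run C
t=29: L0/L1/L2 = -/FDH/- → run F
t=30: L0/L1/L2 = -/FDH/- → run F
t=31: L0/L1/L2 = -/DH/- → run D
t=32: L0/L1/L2 = -/H/- → run H
t=33: L0/L1/L2 = -/H/- → run H
t=34: L0/L1/L2 = -/H/- → run H
t=35: L0/L1/L2 = -/H/- → run H
t=36: (idle)
t=37: (idle)
t=38: (idle)
t=39: (idle)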